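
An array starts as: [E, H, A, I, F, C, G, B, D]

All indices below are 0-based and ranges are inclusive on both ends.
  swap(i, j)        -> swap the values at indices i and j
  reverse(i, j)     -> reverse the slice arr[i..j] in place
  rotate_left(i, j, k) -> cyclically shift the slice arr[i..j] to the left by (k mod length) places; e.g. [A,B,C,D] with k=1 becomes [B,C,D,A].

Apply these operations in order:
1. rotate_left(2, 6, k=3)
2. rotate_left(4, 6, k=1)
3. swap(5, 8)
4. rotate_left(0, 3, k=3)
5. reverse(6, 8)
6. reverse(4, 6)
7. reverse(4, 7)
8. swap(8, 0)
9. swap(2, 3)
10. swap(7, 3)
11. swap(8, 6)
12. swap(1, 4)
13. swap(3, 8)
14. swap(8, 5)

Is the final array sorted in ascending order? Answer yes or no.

After 1 (rotate_left(2, 6, k=3)): [E, H, C, G, A, I, F, B, D]
After 2 (rotate_left(4, 6, k=1)): [E, H, C, G, I, F, A, B, D]
After 3 (swap(5, 8)): [E, H, C, G, I, D, A, B, F]
After 4 (rotate_left(0, 3, k=3)): [G, E, H, C, I, D, A, B, F]
After 5 (reverse(6, 8)): [G, E, H, C, I, D, F, B, A]
After 6 (reverse(4, 6)): [G, E, H, C, F, D, I, B, A]
After 7 (reverse(4, 7)): [G, E, H, C, B, I, D, F, A]
After 8 (swap(8, 0)): [A, E, H, C, B, I, D, F, G]
After 9 (swap(2, 3)): [A, E, C, H, B, I, D, F, G]
After 10 (swap(7, 3)): [A, E, C, F, B, I, D, H, G]
After 11 (swap(8, 6)): [A, E, C, F, B, I, G, H, D]
After 12 (swap(1, 4)): [A, B, C, F, E, I, G, H, D]
After 13 (swap(3, 8)): [A, B, C, D, E, I, G, H, F]
After 14 (swap(8, 5)): [A, B, C, D, E, F, G, H, I]

Answer: yes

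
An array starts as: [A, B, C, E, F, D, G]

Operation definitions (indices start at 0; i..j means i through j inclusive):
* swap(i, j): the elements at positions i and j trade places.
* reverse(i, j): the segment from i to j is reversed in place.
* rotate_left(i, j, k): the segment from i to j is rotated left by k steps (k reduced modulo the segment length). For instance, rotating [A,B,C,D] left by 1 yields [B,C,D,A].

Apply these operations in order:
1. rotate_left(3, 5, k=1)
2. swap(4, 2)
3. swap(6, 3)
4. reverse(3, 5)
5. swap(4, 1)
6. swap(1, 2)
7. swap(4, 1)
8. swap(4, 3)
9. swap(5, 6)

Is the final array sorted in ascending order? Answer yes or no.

After 1 (rotate_left(3, 5, k=1)): [A, B, C, F, D, E, G]
After 2 (swap(4, 2)): [A, B, D, F, C, E, G]
After 3 (swap(6, 3)): [A, B, D, G, C, E, F]
After 4 (reverse(3, 5)): [A, B, D, E, C, G, F]
After 5 (swap(4, 1)): [A, C, D, E, B, G, F]
After 6 (swap(1, 2)): [A, D, C, E, B, G, F]
After 7 (swap(4, 1)): [A, B, C, E, D, G, F]
After 8 (swap(4, 3)): [A, B, C, D, E, G, F]
After 9 (swap(5, 6)): [A, B, C, D, E, F, G]

Answer: yes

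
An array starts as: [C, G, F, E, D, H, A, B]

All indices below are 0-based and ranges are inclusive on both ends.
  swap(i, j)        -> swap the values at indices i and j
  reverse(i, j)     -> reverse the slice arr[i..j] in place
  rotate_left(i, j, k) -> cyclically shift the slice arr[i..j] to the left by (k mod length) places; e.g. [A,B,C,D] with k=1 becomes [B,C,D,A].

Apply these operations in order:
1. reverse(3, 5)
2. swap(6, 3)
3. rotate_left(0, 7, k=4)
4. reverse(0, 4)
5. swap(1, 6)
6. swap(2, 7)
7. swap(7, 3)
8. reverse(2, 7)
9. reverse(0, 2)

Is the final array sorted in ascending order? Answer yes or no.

After 1 (reverse(3, 5)): [C, G, F, H, D, E, A, B]
After 2 (swap(6, 3)): [C, G, F, A, D, E, H, B]
After 3 (rotate_left(0, 7, k=4)): [D, E, H, B, C, G, F, A]
After 4 (reverse(0, 4)): [C, B, H, E, D, G, F, A]
After 5 (swap(1, 6)): [C, F, H, E, D, G, B, A]
After 6 (swap(2, 7)): [C, F, A, E, D, G, B, H]
After 7 (swap(7, 3)): [C, F, A, H, D, G, B, E]
After 8 (reverse(2, 7)): [C, F, E, B, G, D, H, A]
After 9 (reverse(0, 2)): [E, F, C, B, G, D, H, A]

Answer: no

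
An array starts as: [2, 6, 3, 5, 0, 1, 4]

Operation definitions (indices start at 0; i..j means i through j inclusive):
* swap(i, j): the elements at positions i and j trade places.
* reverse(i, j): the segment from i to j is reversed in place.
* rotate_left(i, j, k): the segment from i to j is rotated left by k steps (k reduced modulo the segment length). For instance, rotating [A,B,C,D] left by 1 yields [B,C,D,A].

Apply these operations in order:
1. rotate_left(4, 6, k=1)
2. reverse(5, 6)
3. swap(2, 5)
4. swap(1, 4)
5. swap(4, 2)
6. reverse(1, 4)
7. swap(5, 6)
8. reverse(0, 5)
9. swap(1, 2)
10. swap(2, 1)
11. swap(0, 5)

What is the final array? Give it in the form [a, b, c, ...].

Answer: [2, 1, 6, 5, 0, 4, 3]

Derivation:
After 1 (rotate_left(4, 6, k=1)): [2, 6, 3, 5, 1, 4, 0]
After 2 (reverse(5, 6)): [2, 6, 3, 5, 1, 0, 4]
After 3 (swap(2, 5)): [2, 6, 0, 5, 1, 3, 4]
After 4 (swap(1, 4)): [2, 1, 0, 5, 6, 3, 4]
After 5 (swap(4, 2)): [2, 1, 6, 5, 0, 3, 4]
After 6 (reverse(1, 4)): [2, 0, 5, 6, 1, 3, 4]
After 7 (swap(5, 6)): [2, 0, 5, 6, 1, 4, 3]
After 8 (reverse(0, 5)): [4, 1, 6, 5, 0, 2, 3]
After 9 (swap(1, 2)): [4, 6, 1, 5, 0, 2, 3]
After 10 (swap(2, 1)): [4, 1, 6, 5, 0, 2, 3]
After 11 (swap(0, 5)): [2, 1, 6, 5, 0, 4, 3]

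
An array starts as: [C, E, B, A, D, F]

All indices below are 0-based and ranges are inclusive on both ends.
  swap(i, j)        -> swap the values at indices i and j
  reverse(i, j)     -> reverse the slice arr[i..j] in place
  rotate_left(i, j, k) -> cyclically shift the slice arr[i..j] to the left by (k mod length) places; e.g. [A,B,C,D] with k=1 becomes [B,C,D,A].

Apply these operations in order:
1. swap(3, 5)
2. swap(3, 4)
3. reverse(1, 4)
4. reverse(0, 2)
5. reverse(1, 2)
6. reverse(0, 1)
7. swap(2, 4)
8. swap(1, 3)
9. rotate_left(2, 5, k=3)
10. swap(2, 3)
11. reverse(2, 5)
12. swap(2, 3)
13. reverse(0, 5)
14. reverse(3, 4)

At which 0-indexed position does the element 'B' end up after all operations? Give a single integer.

After 1 (swap(3, 5)): [C, E, B, F, D, A]
After 2 (swap(3, 4)): [C, E, B, D, F, A]
After 3 (reverse(1, 4)): [C, F, D, B, E, A]
After 4 (reverse(0, 2)): [D, F, C, B, E, A]
After 5 (reverse(1, 2)): [D, C, F, B, E, A]
After 6 (reverse(0, 1)): [C, D, F, B, E, A]
After 7 (swap(2, 4)): [C, D, E, B, F, A]
After 8 (swap(1, 3)): [C, B, E, D, F, A]
After 9 (rotate_left(2, 5, k=3)): [C, B, A, E, D, F]
After 10 (swap(2, 3)): [C, B, E, A, D, F]
After 11 (reverse(2, 5)): [C, B, F, D, A, E]
After 12 (swap(2, 3)): [C, B, D, F, A, E]
After 13 (reverse(0, 5)): [E, A, F, D, B, C]
After 14 (reverse(3, 4)): [E, A, F, B, D, C]

Answer: 3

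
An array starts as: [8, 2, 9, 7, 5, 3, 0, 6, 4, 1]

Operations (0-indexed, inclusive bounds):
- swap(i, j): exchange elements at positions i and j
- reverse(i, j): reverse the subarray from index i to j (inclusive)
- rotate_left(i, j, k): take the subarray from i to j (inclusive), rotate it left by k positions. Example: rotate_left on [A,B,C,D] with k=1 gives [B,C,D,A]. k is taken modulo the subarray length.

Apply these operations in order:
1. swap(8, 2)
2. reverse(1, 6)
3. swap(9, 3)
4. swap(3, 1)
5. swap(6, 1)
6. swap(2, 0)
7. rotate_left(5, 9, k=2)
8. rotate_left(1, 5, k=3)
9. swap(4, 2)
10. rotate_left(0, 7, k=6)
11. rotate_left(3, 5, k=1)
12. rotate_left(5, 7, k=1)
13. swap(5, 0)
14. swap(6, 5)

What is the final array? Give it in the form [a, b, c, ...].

After 1 (swap(8, 2)): [8, 2, 4, 7, 5, 3, 0, 6, 9, 1]
After 2 (reverse(1, 6)): [8, 0, 3, 5, 7, 4, 2, 6, 9, 1]
After 3 (swap(9, 3)): [8, 0, 3, 1, 7, 4, 2, 6, 9, 5]
After 4 (swap(3, 1)): [8, 1, 3, 0, 7, 4, 2, 6, 9, 5]
After 5 (swap(6, 1)): [8, 2, 3, 0, 7, 4, 1, 6, 9, 5]
After 6 (swap(2, 0)): [3, 2, 8, 0, 7, 4, 1, 6, 9, 5]
After 7 (rotate_left(5, 9, k=2)): [3, 2, 8, 0, 7, 6, 9, 5, 4, 1]
After 8 (rotate_left(1, 5, k=3)): [3, 7, 6, 2, 8, 0, 9, 5, 4, 1]
After 9 (swap(4, 2)): [3, 7, 8, 2, 6, 0, 9, 5, 4, 1]
After 10 (rotate_left(0, 7, k=6)): [9, 5, 3, 7, 8, 2, 6, 0, 4, 1]
After 11 (rotate_left(3, 5, k=1)): [9, 5, 3, 8, 2, 7, 6, 0, 4, 1]
After 12 (rotate_left(5, 7, k=1)): [9, 5, 3, 8, 2, 6, 0, 7, 4, 1]
After 13 (swap(5, 0)): [6, 5, 3, 8, 2, 9, 0, 7, 4, 1]
After 14 (swap(6, 5)): [6, 5, 3, 8, 2, 0, 9, 7, 4, 1]

Answer: [6, 5, 3, 8, 2, 0, 9, 7, 4, 1]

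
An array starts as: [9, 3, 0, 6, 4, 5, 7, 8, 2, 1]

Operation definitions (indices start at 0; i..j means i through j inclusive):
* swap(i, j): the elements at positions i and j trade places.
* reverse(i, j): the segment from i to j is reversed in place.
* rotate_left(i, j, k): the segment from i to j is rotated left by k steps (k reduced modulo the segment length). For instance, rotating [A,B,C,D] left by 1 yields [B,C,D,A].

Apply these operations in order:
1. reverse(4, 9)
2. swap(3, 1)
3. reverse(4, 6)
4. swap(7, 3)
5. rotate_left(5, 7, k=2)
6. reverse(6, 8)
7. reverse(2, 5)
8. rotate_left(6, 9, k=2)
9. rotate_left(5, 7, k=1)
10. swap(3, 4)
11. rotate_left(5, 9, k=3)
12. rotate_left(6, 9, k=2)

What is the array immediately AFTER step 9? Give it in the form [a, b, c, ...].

Answer: [9, 6, 3, 8, 7, 2, 4, 0, 5, 1]

Derivation:
After 1 (reverse(4, 9)): [9, 3, 0, 6, 1, 2, 8, 7, 5, 4]
After 2 (swap(3, 1)): [9, 6, 0, 3, 1, 2, 8, 7, 5, 4]
After 3 (reverse(4, 6)): [9, 6, 0, 3, 8, 2, 1, 7, 5, 4]
After 4 (swap(7, 3)): [9, 6, 0, 7, 8, 2, 1, 3, 5, 4]
After 5 (rotate_left(5, 7, k=2)): [9, 6, 0, 7, 8, 3, 2, 1, 5, 4]
After 6 (reverse(6, 8)): [9, 6, 0, 7, 8, 3, 5, 1, 2, 4]
After 7 (reverse(2, 5)): [9, 6, 3, 8, 7, 0, 5, 1, 2, 4]
After 8 (rotate_left(6, 9, k=2)): [9, 6, 3, 8, 7, 0, 2, 4, 5, 1]
After 9 (rotate_left(5, 7, k=1)): [9, 6, 3, 8, 7, 2, 4, 0, 5, 1]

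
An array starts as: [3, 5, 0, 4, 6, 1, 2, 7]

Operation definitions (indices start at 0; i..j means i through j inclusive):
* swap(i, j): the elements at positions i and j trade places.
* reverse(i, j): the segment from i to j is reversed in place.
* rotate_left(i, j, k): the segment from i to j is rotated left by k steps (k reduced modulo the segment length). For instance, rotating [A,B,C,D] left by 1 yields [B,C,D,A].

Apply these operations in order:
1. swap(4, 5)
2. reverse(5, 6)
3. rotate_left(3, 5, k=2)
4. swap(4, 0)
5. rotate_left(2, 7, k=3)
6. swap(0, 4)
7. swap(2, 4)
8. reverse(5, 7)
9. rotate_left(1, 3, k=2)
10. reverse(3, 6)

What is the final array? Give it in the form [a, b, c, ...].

After 1 (swap(4, 5)): [3, 5, 0, 4, 1, 6, 2, 7]
After 2 (reverse(5, 6)): [3, 5, 0, 4, 1, 2, 6, 7]
After 3 (rotate_left(3, 5, k=2)): [3, 5, 0, 2, 4, 1, 6, 7]
After 4 (swap(4, 0)): [4, 5, 0, 2, 3, 1, 6, 7]
After 5 (rotate_left(2, 7, k=3)): [4, 5, 1, 6, 7, 0, 2, 3]
After 6 (swap(0, 4)): [7, 5, 1, 6, 4, 0, 2, 3]
After 7 (swap(2, 4)): [7, 5, 4, 6, 1, 0, 2, 3]
After 8 (reverse(5, 7)): [7, 5, 4, 6, 1, 3, 2, 0]
After 9 (rotate_left(1, 3, k=2)): [7, 6, 5, 4, 1, 3, 2, 0]
After 10 (reverse(3, 6)): [7, 6, 5, 2, 3, 1, 4, 0]

Answer: [7, 6, 5, 2, 3, 1, 4, 0]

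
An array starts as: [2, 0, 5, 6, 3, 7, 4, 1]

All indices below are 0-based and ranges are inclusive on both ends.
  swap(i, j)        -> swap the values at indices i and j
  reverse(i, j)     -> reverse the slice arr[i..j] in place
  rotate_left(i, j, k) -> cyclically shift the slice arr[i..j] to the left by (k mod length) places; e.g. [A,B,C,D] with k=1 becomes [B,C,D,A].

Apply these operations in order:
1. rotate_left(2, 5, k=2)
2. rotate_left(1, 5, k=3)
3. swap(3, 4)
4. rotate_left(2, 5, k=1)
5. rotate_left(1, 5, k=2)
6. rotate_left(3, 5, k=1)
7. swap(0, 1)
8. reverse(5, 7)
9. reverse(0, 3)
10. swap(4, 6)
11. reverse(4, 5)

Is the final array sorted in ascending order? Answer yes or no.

After 1 (rotate_left(2, 5, k=2)): [2, 0, 3, 7, 5, 6, 4, 1]
After 2 (rotate_left(1, 5, k=3)): [2, 5, 6, 0, 3, 7, 4, 1]
After 3 (swap(3, 4)): [2, 5, 6, 3, 0, 7, 4, 1]
After 4 (rotate_left(2, 5, k=1)): [2, 5, 3, 0, 7, 6, 4, 1]
After 5 (rotate_left(1, 5, k=2)): [2, 0, 7, 6, 5, 3, 4, 1]
After 6 (rotate_left(3, 5, k=1)): [2, 0, 7, 5, 3, 6, 4, 1]
After 7 (swap(0, 1)): [0, 2, 7, 5, 3, 6, 4, 1]
After 8 (reverse(5, 7)): [0, 2, 7, 5, 3, 1, 4, 6]
After 9 (reverse(0, 3)): [5, 7, 2, 0, 3, 1, 4, 6]
After 10 (swap(4, 6)): [5, 7, 2, 0, 4, 1, 3, 6]
After 11 (reverse(4, 5)): [5, 7, 2, 0, 1, 4, 3, 6]

Answer: no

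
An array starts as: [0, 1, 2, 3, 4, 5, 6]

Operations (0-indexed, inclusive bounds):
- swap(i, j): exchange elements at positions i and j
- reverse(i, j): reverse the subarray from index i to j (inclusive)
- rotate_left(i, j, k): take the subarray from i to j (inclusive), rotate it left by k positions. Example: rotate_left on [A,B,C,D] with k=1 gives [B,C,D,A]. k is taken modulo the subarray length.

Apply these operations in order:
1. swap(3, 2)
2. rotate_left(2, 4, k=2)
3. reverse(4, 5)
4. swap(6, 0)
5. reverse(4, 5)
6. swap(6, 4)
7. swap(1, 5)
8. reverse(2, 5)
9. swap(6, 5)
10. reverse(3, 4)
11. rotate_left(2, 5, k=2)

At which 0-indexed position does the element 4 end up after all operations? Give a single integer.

After 1 (swap(3, 2)): [0, 1, 3, 2, 4, 5, 6]
After 2 (rotate_left(2, 4, k=2)): [0, 1, 4, 3, 2, 5, 6]
After 3 (reverse(4, 5)): [0, 1, 4, 3, 5, 2, 6]
After 4 (swap(6, 0)): [6, 1, 4, 3, 5, 2, 0]
After 5 (reverse(4, 5)): [6, 1, 4, 3, 2, 5, 0]
After 6 (swap(6, 4)): [6, 1, 4, 3, 0, 5, 2]
After 7 (swap(1, 5)): [6, 5, 4, 3, 0, 1, 2]
After 8 (reverse(2, 5)): [6, 5, 1, 0, 3, 4, 2]
After 9 (swap(6, 5)): [6, 5, 1, 0, 3, 2, 4]
After 10 (reverse(3, 4)): [6, 5, 1, 3, 0, 2, 4]
After 11 (rotate_left(2, 5, k=2)): [6, 5, 0, 2, 1, 3, 4]

Answer: 6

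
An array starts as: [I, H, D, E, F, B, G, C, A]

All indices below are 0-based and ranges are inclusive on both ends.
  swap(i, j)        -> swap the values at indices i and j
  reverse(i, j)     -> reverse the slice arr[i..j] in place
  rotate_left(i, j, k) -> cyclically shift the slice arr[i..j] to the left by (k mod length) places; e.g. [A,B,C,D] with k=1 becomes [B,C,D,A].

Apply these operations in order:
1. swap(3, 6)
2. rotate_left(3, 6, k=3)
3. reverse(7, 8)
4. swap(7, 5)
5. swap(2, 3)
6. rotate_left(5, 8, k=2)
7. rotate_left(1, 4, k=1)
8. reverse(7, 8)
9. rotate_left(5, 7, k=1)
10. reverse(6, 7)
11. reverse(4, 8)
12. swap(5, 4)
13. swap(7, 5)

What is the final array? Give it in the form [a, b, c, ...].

After 1 (swap(3, 6)): [I, H, D, G, F, B, E, C, A]
After 2 (rotate_left(3, 6, k=3)): [I, H, D, E, G, F, B, C, A]
After 3 (reverse(7, 8)): [I, H, D, E, G, F, B, A, C]
After 4 (swap(7, 5)): [I, H, D, E, G, A, B, F, C]
After 5 (swap(2, 3)): [I, H, E, D, G, A, B, F, C]
After 6 (rotate_left(5, 8, k=2)): [I, H, E, D, G, F, C, A, B]
After 7 (rotate_left(1, 4, k=1)): [I, E, D, G, H, F, C, A, B]
After 8 (reverse(7, 8)): [I, E, D, G, H, F, C, B, A]
After 9 (rotate_left(5, 7, k=1)): [I, E, D, G, H, C, B, F, A]
After 10 (reverse(6, 7)): [I, E, D, G, H, C, F, B, A]
After 11 (reverse(4, 8)): [I, E, D, G, A, B, F, C, H]
After 12 (swap(5, 4)): [I, E, D, G, B, A, F, C, H]
After 13 (swap(7, 5)): [I, E, D, G, B, C, F, A, H]

Answer: [I, E, D, G, B, C, F, A, H]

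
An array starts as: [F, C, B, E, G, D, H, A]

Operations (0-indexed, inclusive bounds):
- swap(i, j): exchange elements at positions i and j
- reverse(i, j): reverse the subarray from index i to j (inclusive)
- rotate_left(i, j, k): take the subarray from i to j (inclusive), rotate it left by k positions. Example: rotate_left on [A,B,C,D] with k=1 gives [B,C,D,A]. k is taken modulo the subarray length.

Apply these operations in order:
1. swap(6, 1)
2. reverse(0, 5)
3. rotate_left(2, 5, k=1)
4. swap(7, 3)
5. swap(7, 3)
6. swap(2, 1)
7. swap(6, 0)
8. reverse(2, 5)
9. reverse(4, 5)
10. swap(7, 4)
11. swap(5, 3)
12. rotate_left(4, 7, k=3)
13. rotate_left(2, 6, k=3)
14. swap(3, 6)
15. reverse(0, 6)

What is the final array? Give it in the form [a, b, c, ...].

After 1 (swap(6, 1)): [F, H, B, E, G, D, C, A]
After 2 (reverse(0, 5)): [D, G, E, B, H, F, C, A]
After 3 (rotate_left(2, 5, k=1)): [D, G, B, H, F, E, C, A]
After 4 (swap(7, 3)): [D, G, B, A, F, E, C, H]
After 5 (swap(7, 3)): [D, G, B, H, F, E, C, A]
After 6 (swap(2, 1)): [D, B, G, H, F, E, C, A]
After 7 (swap(6, 0)): [C, B, G, H, F, E, D, A]
After 8 (reverse(2, 5)): [C, B, E, F, H, G, D, A]
After 9 (reverse(4, 5)): [C, B, E, F, G, H, D, A]
After 10 (swap(7, 4)): [C, B, E, F, A, H, D, G]
After 11 (swap(5, 3)): [C, B, E, H, A, F, D, G]
After 12 (rotate_left(4, 7, k=3)): [C, B, E, H, G, A, F, D]
After 13 (rotate_left(2, 6, k=3)): [C, B, A, F, E, H, G, D]
After 14 (swap(3, 6)): [C, B, A, G, E, H, F, D]
After 15 (reverse(0, 6)): [F, H, E, G, A, B, C, D]

Answer: [F, H, E, G, A, B, C, D]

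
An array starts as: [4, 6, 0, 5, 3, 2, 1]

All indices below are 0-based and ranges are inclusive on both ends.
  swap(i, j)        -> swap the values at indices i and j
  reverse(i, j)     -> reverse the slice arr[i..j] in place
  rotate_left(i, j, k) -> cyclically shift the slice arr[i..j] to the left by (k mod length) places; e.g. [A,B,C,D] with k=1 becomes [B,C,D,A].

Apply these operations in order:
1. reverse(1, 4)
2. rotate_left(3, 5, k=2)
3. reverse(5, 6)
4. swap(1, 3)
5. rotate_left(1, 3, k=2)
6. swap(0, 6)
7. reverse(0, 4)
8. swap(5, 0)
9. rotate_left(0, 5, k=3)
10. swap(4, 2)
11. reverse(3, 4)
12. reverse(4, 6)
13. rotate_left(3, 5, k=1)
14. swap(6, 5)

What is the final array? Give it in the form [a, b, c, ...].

Answer: [3, 6, 5, 4, 2, 1, 0]

Derivation:
After 1 (reverse(1, 4)): [4, 3, 5, 0, 6, 2, 1]
After 2 (rotate_left(3, 5, k=2)): [4, 3, 5, 2, 0, 6, 1]
After 3 (reverse(5, 6)): [4, 3, 5, 2, 0, 1, 6]
After 4 (swap(1, 3)): [4, 2, 5, 3, 0, 1, 6]
After 5 (rotate_left(1, 3, k=2)): [4, 3, 2, 5, 0, 1, 6]
After 6 (swap(0, 6)): [6, 3, 2, 5, 0, 1, 4]
After 7 (reverse(0, 4)): [0, 5, 2, 3, 6, 1, 4]
After 8 (swap(5, 0)): [1, 5, 2, 3, 6, 0, 4]
After 9 (rotate_left(0, 5, k=3)): [3, 6, 0, 1, 5, 2, 4]
After 10 (swap(4, 2)): [3, 6, 5, 1, 0, 2, 4]
After 11 (reverse(3, 4)): [3, 6, 5, 0, 1, 2, 4]
After 12 (reverse(4, 6)): [3, 6, 5, 0, 4, 2, 1]
After 13 (rotate_left(3, 5, k=1)): [3, 6, 5, 4, 2, 0, 1]
After 14 (swap(6, 5)): [3, 6, 5, 4, 2, 1, 0]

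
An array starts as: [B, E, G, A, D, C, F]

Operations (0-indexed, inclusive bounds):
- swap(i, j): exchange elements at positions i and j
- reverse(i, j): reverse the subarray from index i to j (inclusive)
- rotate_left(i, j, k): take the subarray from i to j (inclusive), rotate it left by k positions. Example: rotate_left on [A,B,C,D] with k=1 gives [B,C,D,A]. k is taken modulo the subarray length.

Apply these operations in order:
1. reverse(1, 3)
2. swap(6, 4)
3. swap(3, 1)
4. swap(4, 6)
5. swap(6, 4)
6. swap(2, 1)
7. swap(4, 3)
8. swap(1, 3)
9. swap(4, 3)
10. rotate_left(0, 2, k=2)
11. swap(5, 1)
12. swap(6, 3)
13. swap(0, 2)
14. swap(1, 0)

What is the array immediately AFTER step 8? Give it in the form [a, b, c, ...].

Answer: [B, F, E, G, A, C, D]

Derivation:
After 1 (reverse(1, 3)): [B, A, G, E, D, C, F]
After 2 (swap(6, 4)): [B, A, G, E, F, C, D]
After 3 (swap(3, 1)): [B, E, G, A, F, C, D]
After 4 (swap(4, 6)): [B, E, G, A, D, C, F]
After 5 (swap(6, 4)): [B, E, G, A, F, C, D]
After 6 (swap(2, 1)): [B, G, E, A, F, C, D]
After 7 (swap(4, 3)): [B, G, E, F, A, C, D]
After 8 (swap(1, 3)): [B, F, E, G, A, C, D]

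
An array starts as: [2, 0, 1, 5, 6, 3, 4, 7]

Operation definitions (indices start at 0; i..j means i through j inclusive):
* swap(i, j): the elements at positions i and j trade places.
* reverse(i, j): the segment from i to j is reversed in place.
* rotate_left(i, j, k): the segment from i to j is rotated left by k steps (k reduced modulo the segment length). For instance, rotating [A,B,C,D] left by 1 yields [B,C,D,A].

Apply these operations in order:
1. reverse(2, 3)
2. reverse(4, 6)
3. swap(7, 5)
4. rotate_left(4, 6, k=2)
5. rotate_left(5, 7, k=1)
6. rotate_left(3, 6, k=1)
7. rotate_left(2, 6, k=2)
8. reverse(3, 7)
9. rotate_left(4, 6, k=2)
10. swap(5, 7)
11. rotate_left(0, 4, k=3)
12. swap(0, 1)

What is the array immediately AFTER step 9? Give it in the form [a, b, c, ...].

After 1 (reverse(2, 3)): [2, 0, 5, 1, 6, 3, 4, 7]
After 2 (reverse(4, 6)): [2, 0, 5, 1, 4, 3, 6, 7]
After 3 (swap(7, 5)): [2, 0, 5, 1, 4, 7, 6, 3]
After 4 (rotate_left(4, 6, k=2)): [2, 0, 5, 1, 6, 4, 7, 3]
After 5 (rotate_left(5, 7, k=1)): [2, 0, 5, 1, 6, 7, 3, 4]
After 6 (rotate_left(3, 6, k=1)): [2, 0, 5, 6, 7, 3, 1, 4]
After 7 (rotate_left(2, 6, k=2)): [2, 0, 7, 3, 1, 5, 6, 4]
After 8 (reverse(3, 7)): [2, 0, 7, 4, 6, 5, 1, 3]
After 9 (rotate_left(4, 6, k=2)): [2, 0, 7, 4, 1, 6, 5, 3]

Answer: [2, 0, 7, 4, 1, 6, 5, 3]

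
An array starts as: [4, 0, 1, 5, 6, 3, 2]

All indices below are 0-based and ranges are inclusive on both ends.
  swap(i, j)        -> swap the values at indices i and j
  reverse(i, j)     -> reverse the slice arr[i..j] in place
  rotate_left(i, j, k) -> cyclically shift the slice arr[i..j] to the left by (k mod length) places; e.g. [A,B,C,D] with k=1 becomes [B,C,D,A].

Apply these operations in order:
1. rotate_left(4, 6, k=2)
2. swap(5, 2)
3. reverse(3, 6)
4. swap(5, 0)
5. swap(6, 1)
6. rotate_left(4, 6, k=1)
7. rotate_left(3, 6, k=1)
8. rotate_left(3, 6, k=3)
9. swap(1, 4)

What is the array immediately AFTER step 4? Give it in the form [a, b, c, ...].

Answer: [2, 0, 6, 3, 1, 4, 5]

Derivation:
After 1 (rotate_left(4, 6, k=2)): [4, 0, 1, 5, 2, 6, 3]
After 2 (swap(5, 2)): [4, 0, 6, 5, 2, 1, 3]
After 3 (reverse(3, 6)): [4, 0, 6, 3, 1, 2, 5]
After 4 (swap(5, 0)): [2, 0, 6, 3, 1, 4, 5]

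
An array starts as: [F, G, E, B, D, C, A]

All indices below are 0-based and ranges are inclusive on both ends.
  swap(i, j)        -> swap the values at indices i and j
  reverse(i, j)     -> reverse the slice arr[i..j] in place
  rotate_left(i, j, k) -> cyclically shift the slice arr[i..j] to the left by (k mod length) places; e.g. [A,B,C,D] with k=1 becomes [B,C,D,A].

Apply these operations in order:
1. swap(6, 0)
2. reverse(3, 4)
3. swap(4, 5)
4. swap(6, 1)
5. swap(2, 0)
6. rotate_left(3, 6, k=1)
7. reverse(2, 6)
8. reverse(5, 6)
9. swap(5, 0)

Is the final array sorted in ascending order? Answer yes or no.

Answer: no

Derivation:
After 1 (swap(6, 0)): [A, G, E, B, D, C, F]
After 2 (reverse(3, 4)): [A, G, E, D, B, C, F]
After 3 (swap(4, 5)): [A, G, E, D, C, B, F]
After 4 (swap(6, 1)): [A, F, E, D, C, B, G]
After 5 (swap(2, 0)): [E, F, A, D, C, B, G]
After 6 (rotate_left(3, 6, k=1)): [E, F, A, C, B, G, D]
After 7 (reverse(2, 6)): [E, F, D, G, B, C, A]
After 8 (reverse(5, 6)): [E, F, D, G, B, A, C]
After 9 (swap(5, 0)): [A, F, D, G, B, E, C]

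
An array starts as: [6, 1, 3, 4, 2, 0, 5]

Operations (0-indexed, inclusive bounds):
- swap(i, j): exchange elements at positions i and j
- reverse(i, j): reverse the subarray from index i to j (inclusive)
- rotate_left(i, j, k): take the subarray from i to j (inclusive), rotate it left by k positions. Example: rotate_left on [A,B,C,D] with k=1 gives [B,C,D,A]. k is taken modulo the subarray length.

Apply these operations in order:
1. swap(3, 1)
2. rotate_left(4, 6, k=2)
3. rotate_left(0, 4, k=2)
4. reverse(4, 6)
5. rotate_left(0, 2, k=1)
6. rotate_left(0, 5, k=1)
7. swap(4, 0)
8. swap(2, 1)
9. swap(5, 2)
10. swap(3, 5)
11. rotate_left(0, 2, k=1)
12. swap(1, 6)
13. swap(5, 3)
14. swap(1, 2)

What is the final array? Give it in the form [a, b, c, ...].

After 1 (swap(3, 1)): [6, 4, 3, 1, 2, 0, 5]
After 2 (rotate_left(4, 6, k=2)): [6, 4, 3, 1, 5, 2, 0]
After 3 (rotate_left(0, 4, k=2)): [3, 1, 5, 6, 4, 2, 0]
After 4 (reverse(4, 6)): [3, 1, 5, 6, 0, 2, 4]
After 5 (rotate_left(0, 2, k=1)): [1, 5, 3, 6, 0, 2, 4]
After 6 (rotate_left(0, 5, k=1)): [5, 3, 6, 0, 2, 1, 4]
After 7 (swap(4, 0)): [2, 3, 6, 0, 5, 1, 4]
After 8 (swap(2, 1)): [2, 6, 3, 0, 5, 1, 4]
After 9 (swap(5, 2)): [2, 6, 1, 0, 5, 3, 4]
After 10 (swap(3, 5)): [2, 6, 1, 3, 5, 0, 4]
After 11 (rotate_left(0, 2, k=1)): [6, 1, 2, 3, 5, 0, 4]
After 12 (swap(1, 6)): [6, 4, 2, 3, 5, 0, 1]
After 13 (swap(5, 3)): [6, 4, 2, 0, 5, 3, 1]
After 14 (swap(1, 2)): [6, 2, 4, 0, 5, 3, 1]

Answer: [6, 2, 4, 0, 5, 3, 1]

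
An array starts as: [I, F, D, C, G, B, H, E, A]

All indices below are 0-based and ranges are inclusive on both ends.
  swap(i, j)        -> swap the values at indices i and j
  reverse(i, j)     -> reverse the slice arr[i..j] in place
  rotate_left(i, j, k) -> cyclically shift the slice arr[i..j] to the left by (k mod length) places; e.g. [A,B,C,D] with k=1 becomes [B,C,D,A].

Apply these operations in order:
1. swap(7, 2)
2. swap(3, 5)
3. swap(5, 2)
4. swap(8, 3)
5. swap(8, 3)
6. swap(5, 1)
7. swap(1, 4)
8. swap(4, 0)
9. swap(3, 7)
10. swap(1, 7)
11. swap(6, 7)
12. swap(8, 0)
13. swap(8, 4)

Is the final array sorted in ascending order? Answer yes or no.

After 1 (swap(7, 2)): [I, F, E, C, G, B, H, D, A]
After 2 (swap(3, 5)): [I, F, E, B, G, C, H, D, A]
After 3 (swap(5, 2)): [I, F, C, B, G, E, H, D, A]
After 4 (swap(8, 3)): [I, F, C, A, G, E, H, D, B]
After 5 (swap(8, 3)): [I, F, C, B, G, E, H, D, A]
After 6 (swap(5, 1)): [I, E, C, B, G, F, H, D, A]
After 7 (swap(1, 4)): [I, G, C, B, E, F, H, D, A]
After 8 (swap(4, 0)): [E, G, C, B, I, F, H, D, A]
After 9 (swap(3, 7)): [E, G, C, D, I, F, H, B, A]
After 10 (swap(1, 7)): [E, B, C, D, I, F, H, G, A]
After 11 (swap(6, 7)): [E, B, C, D, I, F, G, H, A]
After 12 (swap(8, 0)): [A, B, C, D, I, F, G, H, E]
After 13 (swap(8, 4)): [A, B, C, D, E, F, G, H, I]

Answer: yes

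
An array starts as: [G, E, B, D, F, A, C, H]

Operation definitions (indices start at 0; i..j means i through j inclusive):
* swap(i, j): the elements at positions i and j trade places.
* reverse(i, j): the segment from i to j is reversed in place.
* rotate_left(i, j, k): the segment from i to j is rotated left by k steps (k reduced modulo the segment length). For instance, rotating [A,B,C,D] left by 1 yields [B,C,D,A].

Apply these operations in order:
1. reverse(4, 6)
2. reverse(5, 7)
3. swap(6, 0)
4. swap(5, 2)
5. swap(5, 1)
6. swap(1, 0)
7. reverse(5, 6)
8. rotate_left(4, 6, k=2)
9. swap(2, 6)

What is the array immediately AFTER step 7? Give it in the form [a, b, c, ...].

Answer: [B, F, H, D, C, G, E, A]

Derivation:
After 1 (reverse(4, 6)): [G, E, B, D, C, A, F, H]
After 2 (reverse(5, 7)): [G, E, B, D, C, H, F, A]
After 3 (swap(6, 0)): [F, E, B, D, C, H, G, A]
After 4 (swap(5, 2)): [F, E, H, D, C, B, G, A]
After 5 (swap(5, 1)): [F, B, H, D, C, E, G, A]
After 6 (swap(1, 0)): [B, F, H, D, C, E, G, A]
After 7 (reverse(5, 6)): [B, F, H, D, C, G, E, A]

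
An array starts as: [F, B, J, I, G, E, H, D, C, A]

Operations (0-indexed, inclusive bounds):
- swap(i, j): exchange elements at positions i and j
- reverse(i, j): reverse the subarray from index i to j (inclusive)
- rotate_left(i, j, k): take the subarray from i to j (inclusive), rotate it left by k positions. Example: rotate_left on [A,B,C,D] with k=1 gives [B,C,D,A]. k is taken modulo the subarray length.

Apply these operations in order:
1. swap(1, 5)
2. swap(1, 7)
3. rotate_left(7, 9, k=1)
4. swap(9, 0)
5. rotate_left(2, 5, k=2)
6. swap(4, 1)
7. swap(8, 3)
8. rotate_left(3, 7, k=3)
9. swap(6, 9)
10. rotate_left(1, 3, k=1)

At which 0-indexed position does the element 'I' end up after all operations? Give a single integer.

Answer: 7

Derivation:
After 1 (swap(1, 5)): [F, E, J, I, G, B, H, D, C, A]
After 2 (swap(1, 7)): [F, D, J, I, G, B, H, E, C, A]
After 3 (rotate_left(7, 9, k=1)): [F, D, J, I, G, B, H, C, A, E]
After 4 (swap(9, 0)): [E, D, J, I, G, B, H, C, A, F]
After 5 (rotate_left(2, 5, k=2)): [E, D, G, B, J, I, H, C, A, F]
After 6 (swap(4, 1)): [E, J, G, B, D, I, H, C, A, F]
After 7 (swap(8, 3)): [E, J, G, A, D, I, H, C, B, F]
After 8 (rotate_left(3, 7, k=3)): [E, J, G, H, C, A, D, I, B, F]
After 9 (swap(6, 9)): [E, J, G, H, C, A, F, I, B, D]
After 10 (rotate_left(1, 3, k=1)): [E, G, H, J, C, A, F, I, B, D]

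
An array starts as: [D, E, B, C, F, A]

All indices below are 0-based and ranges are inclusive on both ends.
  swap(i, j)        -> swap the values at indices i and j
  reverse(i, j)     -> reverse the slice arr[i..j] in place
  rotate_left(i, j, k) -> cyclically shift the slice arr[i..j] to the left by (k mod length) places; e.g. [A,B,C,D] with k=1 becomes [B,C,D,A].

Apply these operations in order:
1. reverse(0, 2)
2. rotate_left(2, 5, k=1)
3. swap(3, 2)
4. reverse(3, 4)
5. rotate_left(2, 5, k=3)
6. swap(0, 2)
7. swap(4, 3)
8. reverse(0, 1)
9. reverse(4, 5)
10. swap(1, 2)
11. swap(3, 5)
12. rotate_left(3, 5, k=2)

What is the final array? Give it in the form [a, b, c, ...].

Answer: [E, B, D, A, F, C]

Derivation:
After 1 (reverse(0, 2)): [B, E, D, C, F, A]
After 2 (rotate_left(2, 5, k=1)): [B, E, C, F, A, D]
After 3 (swap(3, 2)): [B, E, F, C, A, D]
After 4 (reverse(3, 4)): [B, E, F, A, C, D]
After 5 (rotate_left(2, 5, k=3)): [B, E, D, F, A, C]
After 6 (swap(0, 2)): [D, E, B, F, A, C]
After 7 (swap(4, 3)): [D, E, B, A, F, C]
After 8 (reverse(0, 1)): [E, D, B, A, F, C]
After 9 (reverse(4, 5)): [E, D, B, A, C, F]
After 10 (swap(1, 2)): [E, B, D, A, C, F]
After 11 (swap(3, 5)): [E, B, D, F, C, A]
After 12 (rotate_left(3, 5, k=2)): [E, B, D, A, F, C]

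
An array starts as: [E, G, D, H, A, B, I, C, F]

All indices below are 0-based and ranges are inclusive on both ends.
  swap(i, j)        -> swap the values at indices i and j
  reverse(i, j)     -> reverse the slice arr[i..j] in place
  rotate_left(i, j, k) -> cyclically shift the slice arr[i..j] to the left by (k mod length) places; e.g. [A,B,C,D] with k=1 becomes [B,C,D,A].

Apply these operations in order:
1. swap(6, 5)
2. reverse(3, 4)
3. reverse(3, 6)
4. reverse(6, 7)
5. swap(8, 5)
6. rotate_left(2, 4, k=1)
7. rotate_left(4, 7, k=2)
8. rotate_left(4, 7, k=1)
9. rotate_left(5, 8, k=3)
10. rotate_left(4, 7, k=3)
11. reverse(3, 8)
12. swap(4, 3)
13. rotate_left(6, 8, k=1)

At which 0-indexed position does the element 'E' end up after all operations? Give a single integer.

After 1 (swap(6, 5)): [E, G, D, H, A, I, B, C, F]
After 2 (reverse(3, 4)): [E, G, D, A, H, I, B, C, F]
After 3 (reverse(3, 6)): [E, G, D, B, I, H, A, C, F]
After 4 (reverse(6, 7)): [E, G, D, B, I, H, C, A, F]
After 5 (swap(8, 5)): [E, G, D, B, I, F, C, A, H]
After 6 (rotate_left(2, 4, k=1)): [E, G, B, I, D, F, C, A, H]
After 7 (rotate_left(4, 7, k=2)): [E, G, B, I, C, A, D, F, H]
After 8 (rotate_left(4, 7, k=1)): [E, G, B, I, A, D, F, C, H]
After 9 (rotate_left(5, 8, k=3)): [E, G, B, I, A, H, D, F, C]
After 10 (rotate_left(4, 7, k=3)): [E, G, B, I, F, A, H, D, C]
After 11 (reverse(3, 8)): [E, G, B, C, D, H, A, F, I]
After 12 (swap(4, 3)): [E, G, B, D, C, H, A, F, I]
After 13 (rotate_left(6, 8, k=1)): [E, G, B, D, C, H, F, I, A]

Answer: 0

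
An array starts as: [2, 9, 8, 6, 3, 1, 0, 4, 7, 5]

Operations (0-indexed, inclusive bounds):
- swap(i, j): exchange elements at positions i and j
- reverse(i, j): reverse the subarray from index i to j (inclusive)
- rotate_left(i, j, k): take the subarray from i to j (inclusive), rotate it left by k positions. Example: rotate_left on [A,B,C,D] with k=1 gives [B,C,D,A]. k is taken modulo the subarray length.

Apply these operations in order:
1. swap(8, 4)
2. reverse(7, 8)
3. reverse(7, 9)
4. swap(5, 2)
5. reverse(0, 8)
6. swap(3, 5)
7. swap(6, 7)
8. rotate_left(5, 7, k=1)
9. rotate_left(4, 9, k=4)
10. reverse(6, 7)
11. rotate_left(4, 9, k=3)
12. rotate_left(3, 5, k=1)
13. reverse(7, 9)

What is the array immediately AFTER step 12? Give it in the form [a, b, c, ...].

Answer: [4, 5, 0, 7, 1, 6, 8, 2, 3, 9]

Derivation:
After 1 (swap(8, 4)): [2, 9, 8, 6, 7, 1, 0, 4, 3, 5]
After 2 (reverse(7, 8)): [2, 9, 8, 6, 7, 1, 0, 3, 4, 5]
After 3 (reverse(7, 9)): [2, 9, 8, 6, 7, 1, 0, 5, 4, 3]
After 4 (swap(5, 2)): [2, 9, 1, 6, 7, 8, 0, 5, 4, 3]
After 5 (reverse(0, 8)): [4, 5, 0, 8, 7, 6, 1, 9, 2, 3]
After 6 (swap(3, 5)): [4, 5, 0, 6, 7, 8, 1, 9, 2, 3]
After 7 (swap(6, 7)): [4, 5, 0, 6, 7, 8, 9, 1, 2, 3]
After 8 (rotate_left(5, 7, k=1)): [4, 5, 0, 6, 7, 9, 1, 8, 2, 3]
After 9 (rotate_left(4, 9, k=4)): [4, 5, 0, 6, 2, 3, 7, 9, 1, 8]
After 10 (reverse(6, 7)): [4, 5, 0, 6, 2, 3, 9, 7, 1, 8]
After 11 (rotate_left(4, 9, k=3)): [4, 5, 0, 6, 7, 1, 8, 2, 3, 9]
After 12 (rotate_left(3, 5, k=1)): [4, 5, 0, 7, 1, 6, 8, 2, 3, 9]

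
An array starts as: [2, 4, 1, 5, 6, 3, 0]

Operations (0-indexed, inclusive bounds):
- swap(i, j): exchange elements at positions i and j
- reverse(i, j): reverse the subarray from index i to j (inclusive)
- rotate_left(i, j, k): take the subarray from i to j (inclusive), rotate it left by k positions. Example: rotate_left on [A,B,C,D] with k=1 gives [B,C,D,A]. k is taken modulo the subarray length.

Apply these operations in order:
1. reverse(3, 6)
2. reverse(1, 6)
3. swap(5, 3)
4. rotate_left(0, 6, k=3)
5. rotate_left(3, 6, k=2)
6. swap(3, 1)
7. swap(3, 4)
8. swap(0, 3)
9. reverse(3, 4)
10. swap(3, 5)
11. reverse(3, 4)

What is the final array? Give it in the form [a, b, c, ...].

Answer: [6, 5, 3, 1, 4, 0, 2]

Derivation:
After 1 (reverse(3, 6)): [2, 4, 1, 0, 3, 6, 5]
After 2 (reverse(1, 6)): [2, 5, 6, 3, 0, 1, 4]
After 3 (swap(5, 3)): [2, 5, 6, 1, 0, 3, 4]
After 4 (rotate_left(0, 6, k=3)): [1, 0, 3, 4, 2, 5, 6]
After 5 (rotate_left(3, 6, k=2)): [1, 0, 3, 5, 6, 4, 2]
After 6 (swap(3, 1)): [1, 5, 3, 0, 6, 4, 2]
After 7 (swap(3, 4)): [1, 5, 3, 6, 0, 4, 2]
After 8 (swap(0, 3)): [6, 5, 3, 1, 0, 4, 2]
After 9 (reverse(3, 4)): [6, 5, 3, 0, 1, 4, 2]
After 10 (swap(3, 5)): [6, 5, 3, 4, 1, 0, 2]
After 11 (reverse(3, 4)): [6, 5, 3, 1, 4, 0, 2]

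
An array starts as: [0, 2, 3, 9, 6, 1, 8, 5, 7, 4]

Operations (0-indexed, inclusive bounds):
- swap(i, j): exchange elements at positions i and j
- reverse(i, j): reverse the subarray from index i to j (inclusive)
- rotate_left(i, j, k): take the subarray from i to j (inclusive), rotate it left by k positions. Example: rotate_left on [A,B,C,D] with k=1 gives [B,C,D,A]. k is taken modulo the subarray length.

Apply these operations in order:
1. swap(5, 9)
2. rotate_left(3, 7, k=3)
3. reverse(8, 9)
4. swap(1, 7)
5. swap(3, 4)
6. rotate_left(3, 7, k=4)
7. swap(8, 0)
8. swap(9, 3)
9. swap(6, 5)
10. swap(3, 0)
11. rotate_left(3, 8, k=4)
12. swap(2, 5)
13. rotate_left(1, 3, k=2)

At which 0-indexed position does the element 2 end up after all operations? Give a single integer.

Answer: 9

Derivation:
After 1 (swap(5, 9)): [0, 2, 3, 9, 6, 4, 8, 5, 7, 1]
After 2 (rotate_left(3, 7, k=3)): [0, 2, 3, 8, 5, 9, 6, 4, 7, 1]
After 3 (reverse(8, 9)): [0, 2, 3, 8, 5, 9, 6, 4, 1, 7]
After 4 (swap(1, 7)): [0, 4, 3, 8, 5, 9, 6, 2, 1, 7]
After 5 (swap(3, 4)): [0, 4, 3, 5, 8, 9, 6, 2, 1, 7]
After 6 (rotate_left(3, 7, k=4)): [0, 4, 3, 2, 5, 8, 9, 6, 1, 7]
After 7 (swap(8, 0)): [1, 4, 3, 2, 5, 8, 9, 6, 0, 7]
After 8 (swap(9, 3)): [1, 4, 3, 7, 5, 8, 9, 6, 0, 2]
After 9 (swap(6, 5)): [1, 4, 3, 7, 5, 9, 8, 6, 0, 2]
After 10 (swap(3, 0)): [7, 4, 3, 1, 5, 9, 8, 6, 0, 2]
After 11 (rotate_left(3, 8, k=4)): [7, 4, 3, 6, 0, 1, 5, 9, 8, 2]
After 12 (swap(2, 5)): [7, 4, 1, 6, 0, 3, 5, 9, 8, 2]
After 13 (rotate_left(1, 3, k=2)): [7, 6, 4, 1, 0, 3, 5, 9, 8, 2]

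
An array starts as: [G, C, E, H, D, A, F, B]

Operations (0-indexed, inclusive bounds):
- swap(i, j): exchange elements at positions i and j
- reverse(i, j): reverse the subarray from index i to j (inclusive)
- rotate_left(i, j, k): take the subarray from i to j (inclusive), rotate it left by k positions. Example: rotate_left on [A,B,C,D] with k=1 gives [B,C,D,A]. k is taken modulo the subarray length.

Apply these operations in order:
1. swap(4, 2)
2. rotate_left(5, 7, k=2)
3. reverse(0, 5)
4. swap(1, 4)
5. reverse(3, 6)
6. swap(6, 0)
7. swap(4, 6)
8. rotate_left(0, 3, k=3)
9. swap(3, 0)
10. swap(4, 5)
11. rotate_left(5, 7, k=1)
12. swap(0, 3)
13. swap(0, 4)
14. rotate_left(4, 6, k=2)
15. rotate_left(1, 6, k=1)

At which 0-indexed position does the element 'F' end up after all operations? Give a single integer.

After 1 (swap(4, 2)): [G, C, D, H, E, A, F, B]
After 2 (rotate_left(5, 7, k=2)): [G, C, D, H, E, B, A, F]
After 3 (reverse(0, 5)): [B, E, H, D, C, G, A, F]
After 4 (swap(1, 4)): [B, C, H, D, E, G, A, F]
After 5 (reverse(3, 6)): [B, C, H, A, G, E, D, F]
After 6 (swap(6, 0)): [D, C, H, A, G, E, B, F]
After 7 (swap(4, 6)): [D, C, H, A, B, E, G, F]
After 8 (rotate_left(0, 3, k=3)): [A, D, C, H, B, E, G, F]
After 9 (swap(3, 0)): [H, D, C, A, B, E, G, F]
After 10 (swap(4, 5)): [H, D, C, A, E, B, G, F]
After 11 (rotate_left(5, 7, k=1)): [H, D, C, A, E, G, F, B]
After 12 (swap(0, 3)): [A, D, C, H, E, G, F, B]
After 13 (swap(0, 4)): [E, D, C, H, A, G, F, B]
After 14 (rotate_left(4, 6, k=2)): [E, D, C, H, F, A, G, B]
After 15 (rotate_left(1, 6, k=1)): [E, C, H, F, A, G, D, B]

Answer: 3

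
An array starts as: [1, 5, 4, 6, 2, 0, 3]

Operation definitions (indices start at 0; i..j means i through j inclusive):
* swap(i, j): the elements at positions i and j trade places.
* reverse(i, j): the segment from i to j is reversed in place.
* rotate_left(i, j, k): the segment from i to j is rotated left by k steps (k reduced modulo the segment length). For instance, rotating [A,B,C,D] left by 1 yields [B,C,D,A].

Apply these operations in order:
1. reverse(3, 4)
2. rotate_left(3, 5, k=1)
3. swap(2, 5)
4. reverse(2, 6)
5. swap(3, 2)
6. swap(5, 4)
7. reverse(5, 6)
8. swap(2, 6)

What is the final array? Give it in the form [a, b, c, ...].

Answer: [1, 5, 0, 3, 6, 2, 4]

Derivation:
After 1 (reverse(3, 4)): [1, 5, 4, 2, 6, 0, 3]
After 2 (rotate_left(3, 5, k=1)): [1, 5, 4, 6, 0, 2, 3]
After 3 (swap(2, 5)): [1, 5, 2, 6, 0, 4, 3]
After 4 (reverse(2, 6)): [1, 5, 3, 4, 0, 6, 2]
After 5 (swap(3, 2)): [1, 5, 4, 3, 0, 6, 2]
After 6 (swap(5, 4)): [1, 5, 4, 3, 6, 0, 2]
After 7 (reverse(5, 6)): [1, 5, 4, 3, 6, 2, 0]
After 8 (swap(2, 6)): [1, 5, 0, 3, 6, 2, 4]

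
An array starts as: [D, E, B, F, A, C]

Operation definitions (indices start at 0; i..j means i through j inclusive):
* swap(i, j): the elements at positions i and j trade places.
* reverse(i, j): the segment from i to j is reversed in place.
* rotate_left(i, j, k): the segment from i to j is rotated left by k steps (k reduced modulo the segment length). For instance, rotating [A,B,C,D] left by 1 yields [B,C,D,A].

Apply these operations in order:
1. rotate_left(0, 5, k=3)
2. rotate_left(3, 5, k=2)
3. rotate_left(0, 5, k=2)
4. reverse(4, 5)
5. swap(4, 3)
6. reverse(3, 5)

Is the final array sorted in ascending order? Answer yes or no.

Answer: no

Derivation:
After 1 (rotate_left(0, 5, k=3)): [F, A, C, D, E, B]
After 2 (rotate_left(3, 5, k=2)): [F, A, C, B, D, E]
After 3 (rotate_left(0, 5, k=2)): [C, B, D, E, F, A]
After 4 (reverse(4, 5)): [C, B, D, E, A, F]
After 5 (swap(4, 3)): [C, B, D, A, E, F]
After 6 (reverse(3, 5)): [C, B, D, F, E, A]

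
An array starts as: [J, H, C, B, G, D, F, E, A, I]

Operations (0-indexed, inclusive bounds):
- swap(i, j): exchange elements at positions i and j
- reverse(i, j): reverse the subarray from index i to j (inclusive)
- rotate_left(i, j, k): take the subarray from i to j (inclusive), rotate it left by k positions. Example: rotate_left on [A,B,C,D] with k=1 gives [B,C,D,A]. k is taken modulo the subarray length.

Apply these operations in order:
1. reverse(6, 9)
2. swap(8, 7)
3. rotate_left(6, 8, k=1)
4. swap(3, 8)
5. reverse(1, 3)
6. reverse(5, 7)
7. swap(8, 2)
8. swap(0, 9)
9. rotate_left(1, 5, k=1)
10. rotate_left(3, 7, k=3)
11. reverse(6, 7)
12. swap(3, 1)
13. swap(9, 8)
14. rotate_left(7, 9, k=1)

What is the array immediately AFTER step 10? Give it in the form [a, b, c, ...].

Answer: [F, B, H, E, D, G, A, I, C, J]

Derivation:
After 1 (reverse(6, 9)): [J, H, C, B, G, D, I, A, E, F]
After 2 (swap(8, 7)): [J, H, C, B, G, D, I, E, A, F]
After 3 (rotate_left(6, 8, k=1)): [J, H, C, B, G, D, E, A, I, F]
After 4 (swap(3, 8)): [J, H, C, I, G, D, E, A, B, F]
After 5 (reverse(1, 3)): [J, I, C, H, G, D, E, A, B, F]
After 6 (reverse(5, 7)): [J, I, C, H, G, A, E, D, B, F]
After 7 (swap(8, 2)): [J, I, B, H, G, A, E, D, C, F]
After 8 (swap(0, 9)): [F, I, B, H, G, A, E, D, C, J]
After 9 (rotate_left(1, 5, k=1)): [F, B, H, G, A, I, E, D, C, J]
After 10 (rotate_left(3, 7, k=3)): [F, B, H, E, D, G, A, I, C, J]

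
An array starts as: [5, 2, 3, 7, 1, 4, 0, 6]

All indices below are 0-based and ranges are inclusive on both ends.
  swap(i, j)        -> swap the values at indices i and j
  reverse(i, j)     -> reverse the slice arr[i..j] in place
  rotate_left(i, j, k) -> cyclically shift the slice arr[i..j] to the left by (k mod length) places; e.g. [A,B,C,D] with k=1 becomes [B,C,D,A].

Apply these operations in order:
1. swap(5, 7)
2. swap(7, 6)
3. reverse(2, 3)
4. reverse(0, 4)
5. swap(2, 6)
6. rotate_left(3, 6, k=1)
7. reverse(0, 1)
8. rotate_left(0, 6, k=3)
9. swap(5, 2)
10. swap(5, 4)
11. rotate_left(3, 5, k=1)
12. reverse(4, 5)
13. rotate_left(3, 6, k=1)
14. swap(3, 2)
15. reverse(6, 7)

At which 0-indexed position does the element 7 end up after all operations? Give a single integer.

After 1 (swap(5, 7)): [5, 2, 3, 7, 1, 6, 0, 4]
After 2 (swap(7, 6)): [5, 2, 3, 7, 1, 6, 4, 0]
After 3 (reverse(2, 3)): [5, 2, 7, 3, 1, 6, 4, 0]
After 4 (reverse(0, 4)): [1, 3, 7, 2, 5, 6, 4, 0]
After 5 (swap(2, 6)): [1, 3, 4, 2, 5, 6, 7, 0]
After 6 (rotate_left(3, 6, k=1)): [1, 3, 4, 5, 6, 7, 2, 0]
After 7 (reverse(0, 1)): [3, 1, 4, 5, 6, 7, 2, 0]
After 8 (rotate_left(0, 6, k=3)): [5, 6, 7, 2, 3, 1, 4, 0]
After 9 (swap(5, 2)): [5, 6, 1, 2, 3, 7, 4, 0]
After 10 (swap(5, 4)): [5, 6, 1, 2, 7, 3, 4, 0]
After 11 (rotate_left(3, 5, k=1)): [5, 6, 1, 7, 3, 2, 4, 0]
After 12 (reverse(4, 5)): [5, 6, 1, 7, 2, 3, 4, 0]
After 13 (rotate_left(3, 6, k=1)): [5, 6, 1, 2, 3, 4, 7, 0]
After 14 (swap(3, 2)): [5, 6, 2, 1, 3, 4, 7, 0]
After 15 (reverse(6, 7)): [5, 6, 2, 1, 3, 4, 0, 7]

Answer: 7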